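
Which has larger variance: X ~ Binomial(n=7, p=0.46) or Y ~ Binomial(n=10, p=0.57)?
Y has larger variance (2.4510 > 1.7388)

Compute the variance for each distribution:

X ~ Binomial(n=7, p=0.46):
Var(X) = 1.7388

Y ~ Binomial(n=10, p=0.57):
Var(Y) = 2.4510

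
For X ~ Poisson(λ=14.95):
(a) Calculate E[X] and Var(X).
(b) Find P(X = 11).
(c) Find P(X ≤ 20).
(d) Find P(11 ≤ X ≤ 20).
(a) E[X] = 14.9500, Var(X) = 14.9500
(b) P(X = 11) = 0.067173
(c) P(X ≤ 20) = 0.919102
(d) P(11 ≤ X ≤ 20) = 0.798187

We have X ~ Poisson(λ=14.95).

(a) Moments:
E[X] = 14.9500
Var(X) = 14.9500
σ = √Var(X) = 3.8665

(b) Point probability using PMF:
P(X = 11) = 0.067173

(c) Cumulative probability using CDF:
P(X ≤ 20) = F(20) = 0.919102

(d) Range probability:
P(11 ≤ X ≤ 20) = P(X ≤ 20) - P(X ≤ 10)
                   = F(20) - F(10)
                   = 0.919102 - 0.120915
                   = 0.798187

This means approximately 79.8% of outcomes fall in the interval [11, 20].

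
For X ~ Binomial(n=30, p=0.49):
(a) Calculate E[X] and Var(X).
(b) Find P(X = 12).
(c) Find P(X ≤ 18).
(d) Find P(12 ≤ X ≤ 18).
(a) E[X] = 14.7000, Var(X) = 7.4970
(b) P(X = 12) = 0.090281
(c) P(X ≤ 18) = 0.917763
(d) P(12 ≤ X ≤ 18) = 0.796808

We have X ~ Binomial(n=30, p=0.49).

(a) Moments:
E[X] = 14.7000
Var(X) = 7.4970
σ = √Var(X) = 2.7381

(b) Point probability using PMF:
P(X = 12) = 0.090281

(c) Cumulative probability using CDF:
P(X ≤ 18) = F(18) = 0.917763

(d) Range probability:
P(12 ≤ X ≤ 18) = P(X ≤ 18) - P(X ≤ 11)
                   = F(18) - F(11)
                   = 0.917763 - 0.120954
                   = 0.796808

This means approximately 79.7% of outcomes fall in the interval [12, 18].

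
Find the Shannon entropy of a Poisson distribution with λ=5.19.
2.2239 nats

We have X ~ Poisson(λ=5.19).

The Shannon entropy measures the uncertainty or information content of the distribution.

For a Poisson distribution with λ=5.19:
H(X) = 2.2239 nats

(In bits, this would be 3.2084 bits.)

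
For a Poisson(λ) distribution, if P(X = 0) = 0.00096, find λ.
λ = 6.9486

For a Poisson(λ) distribution, the PMF at 0 is:
P(X = 0) = λ^0 e^(-λ) / 0! = e^(-λ)

Given P(X = 0) = 0.00096:
e^(-λ) = 0.00096
-λ = ln(0.00096)
λ = -ln(0.00096) = 6.9486

Verification: e^(-6.9486) = 0.00096 ✓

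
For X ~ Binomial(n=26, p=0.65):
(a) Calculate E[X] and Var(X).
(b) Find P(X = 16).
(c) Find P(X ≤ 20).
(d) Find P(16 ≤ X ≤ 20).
(a) E[X] = 16.9000, Var(X) = 5.9150
(b) P(X = 16) = 0.148775
(c) P(X ≤ 20) = 0.935077
(d) P(16 ≤ X ≤ 20) = 0.656940

We have X ~ Binomial(n=26, p=0.65).

(a) Moments:
E[X] = 16.9000
Var(X) = 5.9150
σ = √Var(X) = 2.4321

(b) Point probability using PMF:
P(X = 16) = 0.148775

(c) Cumulative probability using CDF:
P(X ≤ 20) = F(20) = 0.935077

(d) Range probability:
P(16 ≤ X ≤ 20) = P(X ≤ 20) - P(X ≤ 15)
                   = F(20) - F(15)
                   = 0.935077 - 0.278137
                   = 0.656940

This means approximately 65.7% of outcomes fall in the interval [16, 20].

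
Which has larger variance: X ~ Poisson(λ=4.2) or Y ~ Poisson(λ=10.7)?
Y has larger variance (10.7000 > 4.2000)

Compute the variance for each distribution:

X ~ Poisson(λ=4.2):
Var(X) = 4.2000

Y ~ Poisson(λ=10.7):
Var(Y) = 10.7000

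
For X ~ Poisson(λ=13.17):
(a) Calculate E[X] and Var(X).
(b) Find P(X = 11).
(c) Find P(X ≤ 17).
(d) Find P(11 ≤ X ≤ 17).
(a) E[X] = 13.1700, Var(X) = 13.1700
(b) P(X = 11) = 0.098771
(c) P(X ≤ 17) = 0.880876
(d) P(11 ≤ X ≤ 17) = 0.643505

We have X ~ Poisson(λ=13.17).

(a) Moments:
E[X] = 13.1700
Var(X) = 13.1700
σ = √Var(X) = 3.6290

(b) Point probability using PMF:
P(X = 11) = 0.098771

(c) Cumulative probability using CDF:
P(X ≤ 17) = F(17) = 0.880876

(d) Range probability:
P(11 ≤ X ≤ 17) = P(X ≤ 17) - P(X ≤ 10)
                   = F(17) - F(10)
                   = 0.880876 - 0.237371
                   = 0.643505

This means approximately 64.4% of outcomes fall in the interval [11, 17].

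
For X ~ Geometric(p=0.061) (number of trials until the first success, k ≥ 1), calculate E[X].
16.3934

We have X ~ Geometric(p=0.061) (number of trials until the first success, k ≥ 1).

For a Geometric distribution with p=0.061 (number of trials until the first success, k ≥ 1):
E[X] = 16.3934

This is the expected (average) value of X.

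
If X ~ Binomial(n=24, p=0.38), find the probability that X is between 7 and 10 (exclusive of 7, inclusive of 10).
0.471246

We have X ~ Binomial(n=24, p=0.38).

To find P(7 < X ≤ 10), we use:
P(7 < X ≤ 10) = P(X ≤ 10) - P(X ≤ 7)
                 = F(10) - F(7)
                 = 0.722521 - 0.251274
                 = 0.471246

So there's approximately a 47.1% chance that X falls in this range.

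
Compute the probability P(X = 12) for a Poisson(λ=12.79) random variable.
0.111553

We have X ~ Poisson(λ=12.79).

For a Poisson distribution, the PMF gives us the probability of each outcome.

Using the PMF formula:
P(X = 12) = 0.111553

Rounded to 4 decimal places: 0.1116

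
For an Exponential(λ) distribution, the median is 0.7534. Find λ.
λ = 0.9200

For X ~ Exponential(λ), the CDF is F(x) = 1 - e^(-λx).
The median m satisfies F(m) = 0.5:
1 - e^(-λm) = 0.5
e^(-λm) = 0.5
λm = ln(2)
m = ln(2) / λ

Given m = 0.7534:
λ = ln(2) / 0.7534 = 0.693147 / 0.7534 = 0.9200

Verification: ln(2) / 0.9200 = 0.7534 ✓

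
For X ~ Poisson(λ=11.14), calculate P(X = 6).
0.038542

We have X ~ Poisson(λ=11.14).

For a Poisson distribution, the PMF gives us the probability of each outcome.

Using the PMF formula:
P(X = 6) = 0.038542

Rounded to 4 decimal places: 0.0385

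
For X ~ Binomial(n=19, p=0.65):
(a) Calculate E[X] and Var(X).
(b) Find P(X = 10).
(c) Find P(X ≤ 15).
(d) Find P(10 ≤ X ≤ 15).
(a) E[X] = 12.3500, Var(X) = 4.3225
(b) P(X = 10) = 0.098020
(c) P(X ≤ 15) = 0.940860
(d) P(10 ≤ X ≤ 15) = 0.853387

We have X ~ Binomial(n=19, p=0.65).

(a) Moments:
E[X] = 12.3500
Var(X) = 4.3225
σ = √Var(X) = 2.0791

(b) Point probability using PMF:
P(X = 10) = 0.098020

(c) Cumulative probability using CDF:
P(X ≤ 15) = F(15) = 0.940860

(d) Range probability:
P(10 ≤ X ≤ 15) = P(X ≤ 15) - P(X ≤ 9)
                   = F(15) - F(9)
                   = 0.940860 - 0.087474
                   = 0.853387

This means approximately 85.3% of outcomes fall in the interval [10, 15].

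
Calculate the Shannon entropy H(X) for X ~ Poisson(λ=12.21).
2.6629 nats

We have X ~ Poisson(λ=12.21).

The Shannon entropy measures the uncertainty or information content of the distribution.

For a Poisson distribution with λ=12.21:
H(X) = 2.6629 nats

(In bits, this would be 3.8418 bits.)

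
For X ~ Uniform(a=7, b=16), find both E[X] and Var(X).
E[X] = 11.5000, Var(X) = 6.7500

We have X ~ Uniform(a=7, b=16).

For a Uniform distribution with a=7, b=16:

Expected value:
E[X] = 11.5000

Variance:
Var(X) = 6.7500

Standard deviation:
σ = √Var(X) = 2.5981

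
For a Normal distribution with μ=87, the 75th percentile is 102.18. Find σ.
σ = 22.5059

For X ~ Normal(μ, σ), the p-th percentile satisfies x = μ + z_p × σ,
where z_p = Φ⁻¹(p) is the standard normal quantile.

Step 1: z_{0.75} = Φ⁻¹(0.75) = 0.6745

Step 2: Solve for σ:
102.18 = 87 + 0.6745 × σ
σ = (102.18 - 87) / 0.6745
σ = 15.18 / 0.6745
σ = 22.5059

Verification: μ + z × σ = 87 + 0.6745 × 22.5059 = 102.18 ✓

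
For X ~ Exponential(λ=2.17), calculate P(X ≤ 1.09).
0.906079

We have X ~ Exponential(λ=2.17).

The CDF gives us P(X ≤ k).

Using the CDF:
P(X ≤ 1.09) = 0.906079

This means there's approximately a 90.6% chance that X is at most 1.09.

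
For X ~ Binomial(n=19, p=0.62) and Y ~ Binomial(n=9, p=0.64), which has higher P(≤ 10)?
Y has higher probability (P(Y ≤ 10) = 1.0000 > P(X ≤ 10) = 0.2691)

Compute P(≤ 10) for each distribution:

X ~ Binomial(n=19, p=0.62):
P(X ≤ 10) = 0.2691

Y ~ Binomial(n=9, p=0.64):
P(Y ≤ 10) = 1.0000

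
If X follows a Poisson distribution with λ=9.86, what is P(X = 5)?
0.040556

We have X ~ Poisson(λ=9.86).

For a Poisson distribution, the PMF gives us the probability of each outcome.

Using the PMF formula:
P(X = 5) = 0.040556

Rounded to 4 decimal places: 0.0406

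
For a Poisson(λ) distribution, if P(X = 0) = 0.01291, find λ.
λ = 4.3498

For a Poisson(λ) distribution, the PMF at 0 is:
P(X = 0) = λ^0 e^(-λ) / 0! = e^(-λ)

Given P(X = 0) = 0.01291:
e^(-λ) = 0.01291
-λ = ln(0.01291)
λ = -ln(0.01291) = 4.3498

Verification: e^(-4.3498) = 0.01291 ✓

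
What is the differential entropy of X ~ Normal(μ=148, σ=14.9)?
4.1203 nats

We have X ~ Normal(μ=148, σ=14.9).

The differential entropy measures the uncertainty or information content of the distribution.

For a Normal distribution with μ=148, σ=14.9:
h(X) = 4.1203 nats

(In bits, this would be 5.9443 bits.)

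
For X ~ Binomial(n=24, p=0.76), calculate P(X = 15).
0.056305

We have X ~ Binomial(n=24, p=0.76).

For a Binomial distribution, the PMF gives us the probability of each outcome.

Using the PMF formula:
P(X = 15) = 0.056305

Rounded to 4 decimal places: 0.0563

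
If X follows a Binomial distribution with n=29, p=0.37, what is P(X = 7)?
0.057049

We have X ~ Binomial(n=29, p=0.37).

For a Binomial distribution, the PMF gives us the probability of each outcome.

Using the PMF formula:
P(X = 7) = 0.057049

Rounded to 4 decimal places: 0.0570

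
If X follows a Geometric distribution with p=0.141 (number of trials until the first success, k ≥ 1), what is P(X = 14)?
0.019549

We have X ~ Geometric(p=0.141) (number of trials until the first success, k ≥ 1).

For a Geometric distribution, the PMF gives us the probability of each outcome.

Using the PMF formula:
P(X = 14) = 0.019549

Rounded to 4 decimal places: 0.0195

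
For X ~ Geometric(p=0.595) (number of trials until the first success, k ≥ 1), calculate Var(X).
1.1440

We have X ~ Geometric(p=0.595) (number of trials until the first success, k ≥ 1).

For a Geometric distribution with p=0.595 (number of trials until the first success, k ≥ 1):
Var(X) = 1.1440

The variance measures the spread of the distribution around the mean.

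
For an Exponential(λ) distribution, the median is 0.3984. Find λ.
λ = 1.7398

For X ~ Exponential(λ), the CDF is F(x) = 1 - e^(-λx).
The median m satisfies F(m) = 0.5:
1 - e^(-λm) = 0.5
e^(-λm) = 0.5
λm = ln(2)
m = ln(2) / λ

Given m = 0.3984:
λ = ln(2) / 0.3984 = 0.693147 / 0.3984 = 1.7398

Verification: ln(2) / 1.7398 = 0.3984 ✓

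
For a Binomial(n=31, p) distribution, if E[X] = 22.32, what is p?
p = 0.72

For a Binomial(n, p) distribution:
E[X] = n × p

Given n = 31 and E[X] = 22.32:
22.32 = 31 × p
p = 22.32 / 31 = 0.72

Verification: Binomial(31, 0.72) has E[X] = 22.32 ✓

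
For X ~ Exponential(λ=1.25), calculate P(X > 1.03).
0.275960

We have X ~ Exponential(λ=1.25).

P(X > 1.03) = 1 - P(X ≤ 1.03)
                = 1 - F(1.03)
                = 1 - 0.724040
                = 0.275960

So there's approximately a 27.6% chance that X exceeds 1.03.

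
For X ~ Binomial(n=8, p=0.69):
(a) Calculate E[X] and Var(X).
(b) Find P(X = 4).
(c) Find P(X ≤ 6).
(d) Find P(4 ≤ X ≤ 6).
(a) E[X] = 5.5200, Var(X) = 1.7112
(b) P(X = 4) = 0.146535
(c) P(X ≤ 6) = 0.763951
(d) P(4 ≤ X ≤ 6) = 0.697848

We have X ~ Binomial(n=8, p=0.69).

(a) Moments:
E[X] = 5.5200
Var(X) = 1.7112
σ = √Var(X) = 1.3081

(b) Point probability using PMF:
P(X = 4) = 0.146535

(c) Cumulative probability using CDF:
P(X ≤ 6) = F(6) = 0.763951

(d) Range probability:
P(4 ≤ X ≤ 6) = P(X ≤ 6) - P(X ≤ 3)
                   = F(6) - F(3)
                   = 0.763951 - 0.066103
                   = 0.697848

This means approximately 69.8% of outcomes fall in the interval [4, 6].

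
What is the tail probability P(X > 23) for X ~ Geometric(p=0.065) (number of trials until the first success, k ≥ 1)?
0.213141

We have X ~ Geometric(p=0.065) (number of trials until the first success, k ≥ 1).

P(X > 23) = 1 - P(X ≤ 23)
                = 1 - F(23)
                = 1 - 0.786859
                = 0.213141

So there's approximately a 21.3% chance that X exceeds 23.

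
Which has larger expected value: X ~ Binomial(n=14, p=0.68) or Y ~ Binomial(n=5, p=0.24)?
X has larger mean (9.5200 > 1.2000)

Compute the expected value for each distribution:

X ~ Binomial(n=14, p=0.68):
E[X] = 9.5200

Y ~ Binomial(n=5, p=0.24):
E[Y] = 1.2000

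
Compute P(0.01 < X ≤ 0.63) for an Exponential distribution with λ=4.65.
0.901141

We have X ~ Exponential(λ=4.65).

To find P(0.01 < X ≤ 0.63), we use:
P(0.01 < X ≤ 0.63) = P(X ≤ 0.63) - P(X ≤ 0.01)
                 = F(0.63) - F(0.01)
                 = 0.946576 - 0.045435
                 = 0.901141

So there's approximately a 90.1% chance that X falls in this range.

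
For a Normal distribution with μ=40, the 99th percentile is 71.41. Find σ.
σ = 13.5018

For X ~ Normal(μ, σ), the p-th percentile satisfies x = μ + z_p × σ,
where z_p = Φ⁻¹(p) is the standard normal quantile.

Step 1: z_{0.99} = Φ⁻¹(0.99) = 2.3263

Step 2: Solve for σ:
71.41 = 40 + 2.3263 × σ
σ = (71.41 - 40) / 2.3263
σ = 31.41 / 2.3263
σ = 13.5018

Verification: μ + z × σ = 40 + 2.3263 × 13.5018 = 71.41 ✓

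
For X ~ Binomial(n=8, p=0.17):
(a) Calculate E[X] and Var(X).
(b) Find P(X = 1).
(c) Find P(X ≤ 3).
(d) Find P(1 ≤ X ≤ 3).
(a) E[X] = 1.3600, Var(X) = 1.1288
(b) P(X = 1) = 0.369050
(c) P(X ≤ 3) = 0.967214
(d) P(1 ≤ X ≤ 3) = 0.741984

We have X ~ Binomial(n=8, p=0.17).

(a) Moments:
E[X] = 1.3600
Var(X) = 1.1288
σ = √Var(X) = 1.0624

(b) Point probability using PMF:
P(X = 1) = 0.369050

(c) Cumulative probability using CDF:
P(X ≤ 3) = F(3) = 0.967214

(d) Range probability:
P(1 ≤ X ≤ 3) = P(X ≤ 3) - P(X ≤ 0)
                   = F(3) - F(0)
                   = 0.967214 - 0.225229
                   = 0.741984

This means approximately 74.2% of outcomes fall in the interval [1, 3].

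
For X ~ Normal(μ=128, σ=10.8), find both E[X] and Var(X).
E[X] = 128.0000, Var(X) = 116.6400

We have X ~ Normal(μ=128, σ=10.8).

For a Normal distribution with μ=128, σ=10.8:

Expected value:
E[X] = 128.0000

Variance:
Var(X) = 116.6400

Standard deviation:
σ = √Var(X) = 10.8000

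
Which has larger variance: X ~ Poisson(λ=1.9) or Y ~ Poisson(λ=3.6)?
Y has larger variance (3.6000 > 1.9000)

Compute the variance for each distribution:

X ~ Poisson(λ=1.9):
Var(X) = 1.9000

Y ~ Poisson(λ=3.6):
Var(Y) = 3.6000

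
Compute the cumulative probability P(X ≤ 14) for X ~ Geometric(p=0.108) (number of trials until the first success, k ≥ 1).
0.798113

We have X ~ Geometric(p=0.108) (number of trials until the first success, k ≥ 1).

The CDF gives us P(X ≤ k).

Using the CDF:
P(X ≤ 14) = 0.798113

This means there's approximately a 79.8% chance that X is at most 14.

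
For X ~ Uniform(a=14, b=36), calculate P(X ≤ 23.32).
0.423636

We have X ~ Uniform(a=14, b=36).

The CDF gives us P(X ≤ k).

Using the CDF:
P(X ≤ 23.32) = 0.423636

This means there's approximately a 42.4% chance that X is at most 23.32.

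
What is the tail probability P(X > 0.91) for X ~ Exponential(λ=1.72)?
0.209046

We have X ~ Exponential(λ=1.72).

P(X > 0.91) = 1 - P(X ≤ 0.91)
                = 1 - F(0.91)
                = 1 - 0.790954
                = 0.209046

So there's approximately a 20.9% chance that X exceeds 0.91.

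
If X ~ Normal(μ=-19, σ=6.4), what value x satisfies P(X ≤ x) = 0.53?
-18.5183

We have X ~ Normal(μ=-19, σ=6.4).

We want to find x such that P(X ≤ x) = 0.53.

This is the 53rd percentile, which means 53% of values fall below this point.

Using the inverse CDF (quantile function):
x = F⁻¹(0.53) = -18.5183

Verification: P(X ≤ -18.5183) = 0.53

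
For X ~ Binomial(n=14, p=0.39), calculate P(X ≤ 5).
0.516946

We have X ~ Binomial(n=14, p=0.39).

The CDF gives us P(X ≤ k).

Using the CDF:
P(X ≤ 5) = 0.516946

This means there's approximately a 51.7% chance that X is at most 5.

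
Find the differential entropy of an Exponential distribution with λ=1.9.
0.3581 nats

We have X ~ Exponential(λ=1.9).

The differential entropy measures the uncertainty or information content of the distribution.

For an Exponential distribution with λ=1.9:
h(X) = 0.3581 nats

(In bits, this would be 0.5167 bits.)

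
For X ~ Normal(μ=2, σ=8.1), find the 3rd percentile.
-13.2344

We have X ~ Normal(μ=2, σ=8.1).

We want to find x such that P(X ≤ x) = 0.03.

This is the 3rd percentile, which means 3% of values fall below this point.

Using the inverse CDF (quantile function):
x = F⁻¹(0.03) = -13.2344

Verification: P(X ≤ -13.2344) = 0.03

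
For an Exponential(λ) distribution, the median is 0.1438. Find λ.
λ = 4.8202

For X ~ Exponential(λ), the CDF is F(x) = 1 - e^(-λx).
The median m satisfies F(m) = 0.5:
1 - e^(-λm) = 0.5
e^(-λm) = 0.5
λm = ln(2)
m = ln(2) / λ

Given m = 0.1438:
λ = ln(2) / 0.1438 = 0.693147 / 0.1438 = 4.8202

Verification: ln(2) / 4.8202 = 0.1438 ✓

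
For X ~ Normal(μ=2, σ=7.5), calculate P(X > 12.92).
0.072696

We have X ~ Normal(μ=2, σ=7.5).

P(X > 12.92) = 1 - P(X ≤ 12.92)
                = 1 - F(12.92)
                = 1 - 0.927304
                = 0.072696

So there's approximately a 7.3% chance that X exceeds 12.92.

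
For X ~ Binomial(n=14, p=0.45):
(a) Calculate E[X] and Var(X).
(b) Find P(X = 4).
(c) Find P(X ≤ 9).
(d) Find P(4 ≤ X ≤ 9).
(a) E[X] = 6.3000, Var(X) = 3.4650
(b) P(X = 4) = 0.103971
(c) P(X ≤ 9) = 0.957380
(d) P(4 ≤ X ≤ 9) = 0.894164

We have X ~ Binomial(n=14, p=0.45).

(a) Moments:
E[X] = 6.3000
Var(X) = 3.4650
σ = √Var(X) = 1.8615

(b) Point probability using PMF:
P(X = 4) = 0.103971

(c) Cumulative probability using CDF:
P(X ≤ 9) = F(9) = 0.957380

(d) Range probability:
P(4 ≤ X ≤ 9) = P(X ≤ 9) - P(X ≤ 3)
                   = F(9) - F(3)
                   = 0.957380 - 0.063215
                   = 0.894164

This means approximately 89.4% of outcomes fall in the interval [4, 9].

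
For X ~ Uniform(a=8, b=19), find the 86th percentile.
17.4600

We have X ~ Uniform(a=8, b=19).

We want to find x such that P(X ≤ x) = 0.86.

This is the 86th percentile, which means 86% of values fall below this point.

Using the inverse CDF (quantile function):
x = F⁻¹(0.86) = 17.4600

Verification: P(X ≤ 17.4600) = 0.86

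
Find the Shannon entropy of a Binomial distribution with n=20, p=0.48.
2.2226 nats

We have X ~ Binomial(n=20, p=0.48).

The Shannon entropy measures the uncertainty or information content of the distribution.

For a Binomial distribution with n=20, p=0.48:
H(X) = 2.2226 nats

(In bits, this would be 3.2065 bits.)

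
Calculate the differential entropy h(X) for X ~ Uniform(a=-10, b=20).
3.4012 nats

We have X ~ Uniform(a=-10, b=20).

The differential entropy measures the uncertainty or information content of the distribution.

For a Uniform distribution with a=-10, b=20:
h(X) = 3.4012 nats

(In bits, this would be 4.9069 bits.)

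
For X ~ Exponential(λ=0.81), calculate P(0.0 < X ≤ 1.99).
0.800492

We have X ~ Exponential(λ=0.81).

To find P(0.0 < X ≤ 1.99), we use:
P(0.0 < X ≤ 1.99) = P(X ≤ 1.99) - P(X ≤ 0.0)
                 = F(1.99) - F(0.0)
                 = 0.800492 - 0.000000
                 = 0.800492

So there's approximately a 80.0% chance that X falls in this range.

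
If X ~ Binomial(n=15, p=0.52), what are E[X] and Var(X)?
E[X] = 7.8000, Var(X) = 3.7440

We have X ~ Binomial(n=15, p=0.52).

For a Binomial distribution with n=15, p=0.52:

Expected value:
E[X] = 7.8000

Variance:
Var(X) = 3.7440

Standard deviation:
σ = √Var(X) = 1.9349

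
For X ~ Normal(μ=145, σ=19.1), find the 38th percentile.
139.1653

We have X ~ Normal(μ=145, σ=19.1).

We want to find x such that P(X ≤ x) = 0.38.

This is the 38th percentile, which means 38% of values fall below this point.

Using the inverse CDF (quantile function):
x = F⁻¹(0.38) = 139.1653

Verification: P(X ≤ 139.1653) = 0.38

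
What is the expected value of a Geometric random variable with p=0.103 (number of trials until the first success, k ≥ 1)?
9.7087

We have X ~ Geometric(p=0.103) (number of trials until the first success, k ≥ 1).

For a Geometric distribution with p=0.103 (number of trials until the first success, k ≥ 1):
E[X] = 9.7087

This is the expected (average) value of X.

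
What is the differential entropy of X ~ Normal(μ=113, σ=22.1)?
4.5145 nats

We have X ~ Normal(μ=113, σ=22.1).

The differential entropy measures the uncertainty or information content of the distribution.

For a Normal distribution with μ=113, σ=22.1:
h(X) = 4.5145 nats

(In bits, this would be 6.5131 bits.)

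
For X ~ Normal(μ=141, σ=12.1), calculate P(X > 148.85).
0.258247

We have X ~ Normal(μ=141, σ=12.1).

P(X > 148.85) = 1 - P(X ≤ 148.85)
                = 1 - F(148.85)
                = 1 - 0.741753
                = 0.258247

So there's approximately a 25.8% chance that X exceeds 148.85.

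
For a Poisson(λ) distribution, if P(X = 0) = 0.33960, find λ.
λ = 1.0800

For a Poisson(λ) distribution, the PMF at 0 is:
P(X = 0) = λ^0 e^(-λ) / 0! = e^(-λ)

Given P(X = 0) = 0.33960:
e^(-λ) = 0.33960
-λ = ln(0.33960)
λ = -ln(0.33960) = 1.0800

Verification: e^(-1.0800) = 0.33960 ✓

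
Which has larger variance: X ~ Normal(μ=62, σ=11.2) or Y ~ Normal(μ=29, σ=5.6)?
X has larger variance (125.4400 > 31.3600)

Compute the variance for each distribution:

X ~ Normal(μ=62, σ=11.2):
Var(X) = 125.4400

Y ~ Normal(μ=29, σ=5.6):
Var(Y) = 31.3600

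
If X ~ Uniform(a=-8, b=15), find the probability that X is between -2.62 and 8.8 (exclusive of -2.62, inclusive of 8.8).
0.496522

We have X ~ Uniform(a=-8, b=15).

To find P(-2.62 < X ≤ 8.8), we use:
P(-2.62 < X ≤ 8.8) = P(X ≤ 8.8) - P(X ≤ -2.62)
                 = F(8.8) - F(-2.62)
                 = 0.730435 - 0.233913
                 = 0.496522

So there's approximately a 49.7% chance that X falls in this range.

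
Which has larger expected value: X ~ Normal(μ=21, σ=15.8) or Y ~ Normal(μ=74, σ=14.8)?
Y has larger mean (74.0000 > 21.0000)

Compute the expected value for each distribution:

X ~ Normal(μ=21, σ=15.8):
E[X] = 21.0000

Y ~ Normal(μ=74, σ=14.8):
E[Y] = 74.0000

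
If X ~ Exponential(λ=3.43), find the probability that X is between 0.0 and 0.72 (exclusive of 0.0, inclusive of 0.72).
0.915381

We have X ~ Exponential(λ=3.43).

To find P(0.0 < X ≤ 0.72), we use:
P(0.0 < X ≤ 0.72) = P(X ≤ 0.72) - P(X ≤ 0.0)
                 = F(0.72) - F(0.0)
                 = 0.915381 - 0.000000
                 = 0.915381

So there's approximately a 91.5% chance that X falls in this range.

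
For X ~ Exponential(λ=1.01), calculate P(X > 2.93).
0.051855

We have X ~ Exponential(λ=1.01).

P(X > 2.93) = 1 - P(X ≤ 2.93)
                = 1 - F(2.93)
                = 1 - 0.948145
                = 0.051855

So there's approximately a 5.2% chance that X exceeds 2.93.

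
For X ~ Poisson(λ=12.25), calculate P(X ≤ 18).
0.955789

We have X ~ Poisson(λ=12.25).

The CDF gives us P(X ≤ k).

Using the CDF:
P(X ≤ 18) = 0.955789

This means there's approximately a 95.6% chance that X is at most 18.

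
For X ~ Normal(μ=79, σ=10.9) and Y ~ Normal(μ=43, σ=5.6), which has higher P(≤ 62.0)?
Y has higher probability (P(Y ≤ 62.0) = 0.9997 > P(X ≤ 62.0) = 0.0594)

Compute P(≤ 62.0) for each distribution:

X ~ Normal(μ=79, σ=10.9):
P(X ≤ 62.0) = 0.0594

Y ~ Normal(μ=43, σ=5.6):
P(Y ≤ 62.0) = 0.9997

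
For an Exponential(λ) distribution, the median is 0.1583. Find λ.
λ = 4.3787

For X ~ Exponential(λ), the CDF is F(x) = 1 - e^(-λx).
The median m satisfies F(m) = 0.5:
1 - e^(-λm) = 0.5
e^(-λm) = 0.5
λm = ln(2)
m = ln(2) / λ

Given m = 0.1583:
λ = ln(2) / 0.1583 = 0.693147 / 0.1583 = 4.3787

Verification: ln(2) / 4.3787 = 0.1583 ✓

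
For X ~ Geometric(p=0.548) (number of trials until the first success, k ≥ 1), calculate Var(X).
1.5051

We have X ~ Geometric(p=0.548) (number of trials until the first success, k ≥ 1).

For a Geometric distribution with p=0.548 (number of trials until the first success, k ≥ 1):
Var(X) = 1.5051

The variance measures the spread of the distribution around the mean.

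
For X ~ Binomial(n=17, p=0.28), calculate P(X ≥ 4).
0.743989

We have X ~ Binomial(n=17, p=0.28).

For discrete distributions, P(X ≥ 4) = 1 - P(X ≤ 3).

P(X ≤ 3) = 0.256011
P(X ≥ 4) = 1 - 0.256011 = 0.743989

So there's approximately a 74.4% chance that X is at least 4.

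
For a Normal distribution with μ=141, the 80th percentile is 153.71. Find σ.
σ = 15.1018

For X ~ Normal(μ, σ), the p-th percentile satisfies x = μ + z_p × σ,
where z_p = Φ⁻¹(p) is the standard normal quantile.

Step 1: z_{0.8} = Φ⁻¹(0.8) = 0.8416

Step 2: Solve for σ:
153.71 = 141 + 0.8416 × σ
σ = (153.71 - 141) / 0.8416
σ = 12.71 / 0.8416
σ = 15.1018

Verification: μ + z × σ = 141 + 0.8416 × 15.1018 = 153.71 ✓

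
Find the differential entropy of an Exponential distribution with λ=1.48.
0.6080 nats

We have X ~ Exponential(λ=1.48).

The differential entropy measures the uncertainty or information content of the distribution.

For an Exponential distribution with λ=1.48:
h(X) = 0.6080 nats

(In bits, this would be 0.8771 bits.)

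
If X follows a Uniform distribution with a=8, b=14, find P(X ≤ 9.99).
0.331667

We have X ~ Uniform(a=8, b=14).

The CDF gives us P(X ≤ k).

Using the CDF:
P(X ≤ 9.99) = 0.331667

This means there's approximately a 33.2% chance that X is at most 9.99.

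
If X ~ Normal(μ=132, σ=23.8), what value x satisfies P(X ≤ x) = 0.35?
122.8294

We have X ~ Normal(μ=132, σ=23.8).

We want to find x such that P(X ≤ x) = 0.35.

This is the 35th percentile, which means 35% of values fall below this point.

Using the inverse CDF (quantile function):
x = F⁻¹(0.35) = 122.8294

Verification: P(X ≤ 122.8294) = 0.35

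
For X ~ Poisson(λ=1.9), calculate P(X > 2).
0.296280

We have X ~ Poisson(λ=1.9).

P(X > 2) = 1 - P(X ≤ 2)
                = 1 - F(2)
                = 1 - 0.703720
                = 0.296280

So there's approximately a 29.6% chance that X exceeds 2.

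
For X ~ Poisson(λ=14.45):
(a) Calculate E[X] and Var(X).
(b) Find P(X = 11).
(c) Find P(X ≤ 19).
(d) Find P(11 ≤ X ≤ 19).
(a) E[X] = 14.4500, Var(X) = 14.4500
(b) P(X = 11) = 0.076179
(c) P(X ≤ 19) = 0.903619
(d) P(11 ≤ X ≤ 19) = 0.755880

We have X ~ Poisson(λ=14.45).

(a) Moments:
E[X] = 14.4500
Var(X) = 14.4500
σ = √Var(X) = 3.8013

(b) Point probability using PMF:
P(X = 11) = 0.076179

(c) Cumulative probability using CDF:
P(X ≤ 19) = F(19) = 0.903619

(d) Range probability:
P(11 ≤ X ≤ 19) = P(X ≤ 19) - P(X ≤ 10)
                   = F(19) - F(10)
                   = 0.903619 - 0.147738
                   = 0.755880

This means approximately 75.6% of outcomes fall in the interval [11, 19].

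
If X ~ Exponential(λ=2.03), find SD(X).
0.4926

We have X ~ Exponential(λ=2.03).

For an Exponential distribution with λ=2.03:
σ = √Var(X) = 0.4926

The standard deviation is the square root of the variance.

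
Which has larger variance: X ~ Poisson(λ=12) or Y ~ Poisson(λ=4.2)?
X has larger variance (12.0000 > 4.2000)

Compute the variance for each distribution:

X ~ Poisson(λ=12):
Var(X) = 12.0000

Y ~ Poisson(λ=4.2):
Var(Y) = 4.2000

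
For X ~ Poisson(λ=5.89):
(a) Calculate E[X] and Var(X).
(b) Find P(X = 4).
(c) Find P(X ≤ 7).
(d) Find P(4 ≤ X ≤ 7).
(a) E[X] = 5.8900, Var(X) = 5.8900
(b) P(X = 4) = 0.138757
(c) P(X ≤ 7) = 0.758980
(d) P(4 ≤ X ≤ 7) = 0.597687

We have X ~ Poisson(λ=5.89).

(a) Moments:
E[X] = 5.8900
Var(X) = 5.8900
σ = √Var(X) = 2.4269

(b) Point probability using PMF:
P(X = 4) = 0.138757

(c) Cumulative probability using CDF:
P(X ≤ 7) = F(7) = 0.758980

(d) Range probability:
P(4 ≤ X ≤ 7) = P(X ≤ 7) - P(X ≤ 3)
                   = F(7) - F(3)
                   = 0.758980 - 0.161293
                   = 0.597687

This means approximately 59.8% of outcomes fall in the interval [4, 7].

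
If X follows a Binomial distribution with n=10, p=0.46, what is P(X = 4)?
0.233138

We have X ~ Binomial(n=10, p=0.46).

For a Binomial distribution, the PMF gives us the probability of each outcome.

Using the PMF formula:
P(X = 4) = 0.233138

Rounded to 4 decimal places: 0.2331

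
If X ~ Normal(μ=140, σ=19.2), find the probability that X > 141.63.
0.466172

We have X ~ Normal(μ=140, σ=19.2).

P(X > 141.63) = 1 - P(X ≤ 141.63)
                = 1 - F(141.63)
                = 1 - 0.533828
                = 0.466172

So there's approximately a 46.6% chance that X exceeds 141.63.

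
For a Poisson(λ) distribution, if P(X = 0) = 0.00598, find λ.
λ = 5.1193

For a Poisson(λ) distribution, the PMF at 0 is:
P(X = 0) = λ^0 e^(-λ) / 0! = e^(-λ)

Given P(X = 0) = 0.00598:
e^(-λ) = 0.00598
-λ = ln(0.00598)
λ = -ln(0.00598) = 5.1193

Verification: e^(-5.1193) = 0.00598 ✓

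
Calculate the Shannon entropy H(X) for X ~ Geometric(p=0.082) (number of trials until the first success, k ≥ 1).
3.4589 nats

We have X ~ Geometric(p=0.082) (number of trials until the first success, k ≥ 1).

The Shannon entropy measures the uncertainty or information content of the distribution.

For a Geometric distribution with p=0.082 (number of trials until the first success, k ≥ 1):
H(X) = 3.4589 nats

(In bits, this would be 4.9901 bits.)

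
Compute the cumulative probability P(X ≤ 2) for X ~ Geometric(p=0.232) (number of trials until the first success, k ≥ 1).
0.410176

We have X ~ Geometric(p=0.232) (number of trials until the first success, k ≥ 1).

The CDF gives us P(X ≤ k).

Using the CDF:
P(X ≤ 2) = 0.410176

This means there's approximately a 41.0% chance that X is at most 2.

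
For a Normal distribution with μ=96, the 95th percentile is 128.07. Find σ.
σ = 19.4972

For X ~ Normal(μ, σ), the p-th percentile satisfies x = μ + z_p × σ,
where z_p = Φ⁻¹(p) is the standard normal quantile.

Step 1: z_{0.95} = Φ⁻¹(0.95) = 1.6449

Step 2: Solve for σ:
128.07 = 96 + 1.6449 × σ
σ = (128.07 - 96) / 1.6449
σ = 32.07 / 1.6449
σ = 19.4972

Verification: μ + z × σ = 96 + 1.6449 × 19.4972 = 128.07 ✓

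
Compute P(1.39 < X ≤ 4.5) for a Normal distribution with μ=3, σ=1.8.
0.612130

We have X ~ Normal(μ=3, σ=1.8).

To find P(1.39 < X ≤ 4.5), we use:
P(1.39 < X ≤ 4.5) = P(X ≤ 4.5) - P(X ≤ 1.39)
                 = F(4.5) - F(1.39)
                 = 0.797672 - 0.185542
                 = 0.612130

So there's approximately a 61.2% chance that X falls in this range.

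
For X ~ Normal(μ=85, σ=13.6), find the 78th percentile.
95.5018

We have X ~ Normal(μ=85, σ=13.6).

We want to find x such that P(X ≤ x) = 0.78.

This is the 78th percentile, which means 78% of values fall below this point.

Using the inverse CDF (quantile function):
x = F⁻¹(0.78) = 95.5018

Verification: P(X ≤ 95.5018) = 0.78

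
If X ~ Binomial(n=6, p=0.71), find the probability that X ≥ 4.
0.762605

We have X ~ Binomial(n=6, p=0.71).

For discrete distributions, P(X ≥ 4) = 1 - P(X ≤ 3).

P(X ≤ 3) = 0.237395
P(X ≥ 4) = 1 - 0.237395 = 0.762605

So there's approximately a 76.3% chance that X is at least 4.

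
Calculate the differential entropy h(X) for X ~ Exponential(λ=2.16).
0.2299 nats

We have X ~ Exponential(λ=2.16).

The differential entropy measures the uncertainty or information content of the distribution.

For an Exponential distribution with λ=2.16:
h(X) = 0.2299 nats

(In bits, this would be 0.3317 bits.)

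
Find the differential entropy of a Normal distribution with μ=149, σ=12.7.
3.9605 nats

We have X ~ Normal(μ=149, σ=12.7).

The differential entropy measures the uncertainty or information content of the distribution.

For a Normal distribution with μ=149, σ=12.7:
h(X) = 3.9605 nats

(In bits, this would be 5.7139 bits.)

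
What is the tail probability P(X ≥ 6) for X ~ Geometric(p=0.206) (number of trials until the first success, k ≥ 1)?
0.315575

We have X ~ Geometric(p=0.206) (number of trials until the first success, k ≥ 1).

For discrete distributions, P(X ≥ 6) = 1 - P(X ≤ 5).

P(X ≤ 5) = 0.684425
P(X ≥ 6) = 1 - 0.684425 = 0.315575

So there's approximately a 31.6% chance that X is at least 6.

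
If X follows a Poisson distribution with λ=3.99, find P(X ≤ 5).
0.786691

We have X ~ Poisson(λ=3.99).

The CDF gives us P(X ≤ k).

Using the CDF:
P(X ≤ 5) = 0.786691

This means there's approximately a 78.7% chance that X is at most 5.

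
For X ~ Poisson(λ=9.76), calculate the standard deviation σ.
3.1241

We have X ~ Poisson(λ=9.76).

For a Poisson distribution with λ=9.76:
σ = √Var(X) = 3.1241

The standard deviation is the square root of the variance.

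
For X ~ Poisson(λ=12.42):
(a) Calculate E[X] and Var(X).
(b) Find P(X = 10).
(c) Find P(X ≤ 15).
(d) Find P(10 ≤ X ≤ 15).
(a) E[X] = 12.4200, Var(X) = 12.4200
(b) P(X = 10) = 0.097166
(c) P(X ≤ 15) = 0.812457
(d) P(10 ≤ X ≤ 15) = 0.604836

We have X ~ Poisson(λ=12.42).

(a) Moments:
E[X] = 12.4200
Var(X) = 12.4200
σ = √Var(X) = 3.5242

(b) Point probability using PMF:
P(X = 10) = 0.097166

(c) Cumulative probability using CDF:
P(X ≤ 15) = F(15) = 0.812457

(d) Range probability:
P(10 ≤ X ≤ 15) = P(X ≤ 15) - P(X ≤ 9)
                   = F(15) - F(9)
                   = 0.812457 - 0.207621
                   = 0.604836

This means approximately 60.5% of outcomes fall in the interval [10, 15].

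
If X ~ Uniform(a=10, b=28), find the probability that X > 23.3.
0.261111

We have X ~ Uniform(a=10, b=28).

P(X > 23.3) = 1 - P(X ≤ 23.3)
                = 1 - F(23.3)
                = 1 - 0.738889
                = 0.261111

So there's approximately a 26.1% chance that X exceeds 23.3.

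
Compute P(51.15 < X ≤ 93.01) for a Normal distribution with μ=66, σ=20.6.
0.669605

We have X ~ Normal(μ=66, σ=20.6).

To find P(51.15 < X ≤ 93.01), we use:
P(51.15 < X ≤ 93.01) = P(X ≤ 93.01) - P(X ≤ 51.15)
                 = F(93.01) - F(51.15)
                 = 0.905099 - 0.235494
                 = 0.669605

So there's approximately a 67.0% chance that X falls in this range.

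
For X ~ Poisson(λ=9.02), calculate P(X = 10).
0.118841

We have X ~ Poisson(λ=9.02).

For a Poisson distribution, the PMF gives us the probability of each outcome.

Using the PMF formula:
P(X = 10) = 0.118841

Rounded to 4 decimal places: 0.1188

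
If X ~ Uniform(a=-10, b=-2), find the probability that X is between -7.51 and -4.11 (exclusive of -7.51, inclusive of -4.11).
0.425000

We have X ~ Uniform(a=-10, b=-2).

To find P(-7.51 < X ≤ -4.11), we use:
P(-7.51 < X ≤ -4.11) = P(X ≤ -4.11) - P(X ≤ -7.51)
                 = F(-4.11) - F(-7.51)
                 = 0.736250 - 0.311250
                 = 0.425000

So there's approximately a 42.5% chance that X falls in this range.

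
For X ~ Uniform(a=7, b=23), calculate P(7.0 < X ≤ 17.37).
0.648125

We have X ~ Uniform(a=7, b=23).

To find P(7.0 < X ≤ 17.37), we use:
P(7.0 < X ≤ 17.37) = P(X ≤ 17.37) - P(X ≤ 7.0)
                 = F(17.37) - F(7.0)
                 = 0.648125 - 0.000000
                 = 0.648125

So there's approximately a 64.8% chance that X falls in this range.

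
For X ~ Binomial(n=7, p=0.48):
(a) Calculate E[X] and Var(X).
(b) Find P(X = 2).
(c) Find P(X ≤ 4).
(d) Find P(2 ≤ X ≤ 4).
(a) E[X] = 3.3600, Var(X) = 1.7472
(b) P(X = 2) = 0.183958
(c) P(X ≤ 4) = 0.804922
(d) P(2 ≤ X ≤ 4) = 0.728212

We have X ~ Binomial(n=7, p=0.48).

(a) Moments:
E[X] = 3.3600
Var(X) = 1.7472
σ = √Var(X) = 1.3218

(b) Point probability using PMF:
P(X = 2) = 0.183958

(c) Cumulative probability using CDF:
P(X ≤ 4) = F(4) = 0.804922

(d) Range probability:
P(2 ≤ X ≤ 4) = P(X ≤ 4) - P(X ≤ 1)
                   = F(4) - F(1)
                   = 0.804922 - 0.076710
                   = 0.728212

This means approximately 72.8% of outcomes fall in the interval [2, 4].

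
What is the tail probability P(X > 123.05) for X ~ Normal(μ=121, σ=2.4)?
0.196506

We have X ~ Normal(μ=121, σ=2.4).

P(X > 123.05) = 1 - P(X ≤ 123.05)
                = 1 - F(123.05)
                = 1 - 0.803494
                = 0.196506

So there's approximately a 19.7% chance that X exceeds 123.05.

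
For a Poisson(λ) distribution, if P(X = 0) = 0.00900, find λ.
λ = 4.7105

For a Poisson(λ) distribution, the PMF at 0 is:
P(X = 0) = λ^0 e^(-λ) / 0! = e^(-λ)

Given P(X = 0) = 0.00900:
e^(-λ) = 0.00900
-λ = ln(0.00900)
λ = -ln(0.00900) = 4.7105

Verification: e^(-4.7105) = 0.00900 ✓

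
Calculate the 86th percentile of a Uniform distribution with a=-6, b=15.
12.0600

We have X ~ Uniform(a=-6, b=15).

We want to find x such that P(X ≤ x) = 0.86.

This is the 86th percentile, which means 86% of values fall below this point.

Using the inverse CDF (quantile function):
x = F⁻¹(0.86) = 12.0600

Verification: P(X ≤ 12.0600) = 0.86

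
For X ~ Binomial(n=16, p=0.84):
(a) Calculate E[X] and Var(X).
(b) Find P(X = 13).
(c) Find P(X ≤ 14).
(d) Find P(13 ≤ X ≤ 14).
(a) E[X] = 13.4400, Var(X) = 2.1504
(b) P(X = 13) = 0.237782
(c) P(X ≤ 14) = 0.751304
(d) P(13 ≤ X ≤ 14) = 0.505286

We have X ~ Binomial(n=16, p=0.84).

(a) Moments:
E[X] = 13.4400
Var(X) = 2.1504
σ = √Var(X) = 1.4664

(b) Point probability using PMF:
P(X = 13) = 0.237782

(c) Cumulative probability using CDF:
P(X ≤ 14) = F(14) = 0.751304

(d) Range probability:
P(13 ≤ X ≤ 14) = P(X ≤ 14) - P(X ≤ 12)
                   = F(14) - F(12)
                   = 0.751304 - 0.246018
                   = 0.505286

This means approximately 50.5% of outcomes fall in the interval [13, 14].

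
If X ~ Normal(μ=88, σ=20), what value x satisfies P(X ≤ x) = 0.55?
90.5132

We have X ~ Normal(μ=88, σ=20).

We want to find x such that P(X ≤ x) = 0.55.

This is the 55th percentile, which means 55% of values fall below this point.

Using the inverse CDF (quantile function):
x = F⁻¹(0.55) = 90.5132

Verification: P(X ≤ 90.5132) = 0.55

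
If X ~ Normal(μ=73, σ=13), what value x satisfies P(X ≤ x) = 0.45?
71.3664

We have X ~ Normal(μ=73, σ=13).

We want to find x such that P(X ≤ x) = 0.45.

This is the 45th percentile, which means 45% of values fall below this point.

Using the inverse CDF (quantile function):
x = F⁻¹(0.45) = 71.3664

Verification: P(X ≤ 71.3664) = 0.45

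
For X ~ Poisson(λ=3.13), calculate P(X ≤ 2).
0.394704

We have X ~ Poisson(λ=3.13).

The CDF gives us P(X ≤ k).

Using the CDF:
P(X ≤ 2) = 0.394704

This means there's approximately a 39.5% chance that X is at most 2.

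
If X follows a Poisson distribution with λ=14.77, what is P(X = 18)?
0.067294

We have X ~ Poisson(λ=14.77).

For a Poisson distribution, the PMF gives us the probability of each outcome.

Using the PMF formula:
P(X = 18) = 0.067294

Rounded to 4 decimal places: 0.0673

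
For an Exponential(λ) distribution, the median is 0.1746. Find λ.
λ = 3.9699

For X ~ Exponential(λ), the CDF is F(x) = 1 - e^(-λx).
The median m satisfies F(m) = 0.5:
1 - e^(-λm) = 0.5
e^(-λm) = 0.5
λm = ln(2)
m = ln(2) / λ

Given m = 0.1746:
λ = ln(2) / 0.1746 = 0.693147 / 0.1746 = 3.9699

Verification: ln(2) / 3.9699 = 0.1746 ✓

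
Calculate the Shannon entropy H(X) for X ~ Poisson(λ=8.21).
2.4607 nats

We have X ~ Poisson(λ=8.21).

The Shannon entropy measures the uncertainty or information content of the distribution.

For a Poisson distribution with λ=8.21:
H(X) = 2.4607 nats

(In bits, this would be 3.5500 bits.)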